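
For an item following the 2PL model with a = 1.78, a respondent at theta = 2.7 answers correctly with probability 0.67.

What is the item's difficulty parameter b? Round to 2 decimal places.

2.30

P(theta) = 1 / (1 + exp(−a(theta − b)))
logit(0.67) = ln(0.67/0.33) = 0.7082
b = theta − logit/(a) = 2.7 − 0.7082/1.7800 = 2.3021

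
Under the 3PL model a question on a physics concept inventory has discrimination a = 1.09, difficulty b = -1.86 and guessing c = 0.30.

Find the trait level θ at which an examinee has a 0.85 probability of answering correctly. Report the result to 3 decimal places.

-0.668

P(θ) = c + (1 − c) · 1 / (1 + exp(−a(θ − b)))
Remove guessing floor: (0.85 − 0.30)/(1 − 0.30) = 0.7857
logit = ln(0.7857/0.2143) = 1.2993
θ = b + logit/(a) = -1.86 + 1.2993/1.0900 = -0.6680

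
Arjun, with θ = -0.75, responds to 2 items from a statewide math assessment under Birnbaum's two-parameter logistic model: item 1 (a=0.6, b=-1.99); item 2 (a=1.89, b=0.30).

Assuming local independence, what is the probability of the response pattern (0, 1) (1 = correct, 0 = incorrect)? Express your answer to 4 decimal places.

P(θ) = 1 / (1 + exp(−a(θ − b)))
P_1 = 1/(1+e^{-0.7440}) = 0.6779
P_2 = 1/(1+e^{1.9845}) = 0.1208
L = (1−P_1) × P_2 = 0.3221 × 0.1208 = 0.03893

0.0389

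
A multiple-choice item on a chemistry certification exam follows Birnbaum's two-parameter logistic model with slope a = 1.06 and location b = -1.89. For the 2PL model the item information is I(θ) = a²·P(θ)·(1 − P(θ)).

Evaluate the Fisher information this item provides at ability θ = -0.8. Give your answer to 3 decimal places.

0.205

P = 1/(1+e^{-1.1554}) = 0.7605
P(1−P) = 0.7605 × 0.2395 = 0.1821
I = a² × P(1−P) = 1.06² × 0.1821 = 0.20465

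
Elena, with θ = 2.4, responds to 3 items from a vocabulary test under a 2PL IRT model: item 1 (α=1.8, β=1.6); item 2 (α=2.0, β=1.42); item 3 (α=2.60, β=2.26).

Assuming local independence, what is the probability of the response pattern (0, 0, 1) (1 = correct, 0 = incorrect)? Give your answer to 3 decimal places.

0.014

P(θ) = 1 / (1 + exp(−α(θ − β)))
P_1 = 1/(1+e^{-1.4400}) = 0.8085
P_2 = 1/(1+e^{-1.9600}) = 0.8765
P_3 = 1/(1+e^{-0.3640}) = 0.5900
L = (1−P_1) × (1−P_2) × P_3 = 0.1915 × 0.1235 × 0.5900 = 0.01395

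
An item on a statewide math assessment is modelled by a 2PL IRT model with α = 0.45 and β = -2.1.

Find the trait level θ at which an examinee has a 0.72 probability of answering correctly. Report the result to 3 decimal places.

P(θ) = 1 / (1 + exp(−α(θ − β)))
logit = ln(0.7200/0.2800) = 0.9445
θ = β + logit/(α) = -2.1 + 0.9445/0.4500 = -0.0012

-0.001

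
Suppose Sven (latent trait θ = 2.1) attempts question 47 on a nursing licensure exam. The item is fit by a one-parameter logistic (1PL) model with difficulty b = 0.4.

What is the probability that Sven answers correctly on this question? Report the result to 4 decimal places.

0.8455

P(θ) = 1 / (1 + exp(−(θ − b)))
Exponent: (2.1 − 0.4) = 1.7000
1/(1 + e^{-1.7000}) = 0.8455
P = 0.8455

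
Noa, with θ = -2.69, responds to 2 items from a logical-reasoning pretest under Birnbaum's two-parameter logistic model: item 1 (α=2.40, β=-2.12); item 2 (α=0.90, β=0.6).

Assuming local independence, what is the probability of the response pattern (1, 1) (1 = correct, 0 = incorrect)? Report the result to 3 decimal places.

0.010

P(θ) = 1 / (1 + exp(−α(θ − β)))
P_1 = 1/(1+e^{1.3680}) = 0.2029
P_2 = 1/(1+e^{2.9610}) = 0.0492
L = P_1 × P_2 = 0.2029 × 0.0492 = 0.00999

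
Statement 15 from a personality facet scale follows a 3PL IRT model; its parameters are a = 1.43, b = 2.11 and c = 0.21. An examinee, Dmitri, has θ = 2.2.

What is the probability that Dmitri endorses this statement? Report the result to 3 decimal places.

P(θ) = c + (1 − c) · 1 / (1 + exp(−a(θ − b)))
Exponent: 1.43 × (2.2 − 2.11) = 0.1287
1/(1 + e^{-0.1287}) = 0.5321
P = 0.21 + 0.79 × 0.5321 = 0.6304

0.630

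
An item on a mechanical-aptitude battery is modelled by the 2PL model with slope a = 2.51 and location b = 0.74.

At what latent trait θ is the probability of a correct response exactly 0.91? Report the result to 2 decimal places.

1.66

P(θ) = 1 / (1 + exp(−a(θ − b)))
logit = ln(0.9100/0.0900) = 2.3136
θ = b + logit/(a) = 0.74 + 2.3136/2.5100 = 1.6618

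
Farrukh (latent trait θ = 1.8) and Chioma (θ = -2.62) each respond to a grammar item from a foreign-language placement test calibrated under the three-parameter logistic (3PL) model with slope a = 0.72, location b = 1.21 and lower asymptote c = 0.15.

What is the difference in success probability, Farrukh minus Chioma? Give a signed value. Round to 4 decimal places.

0.4632

P(θ) = c + (1 − c) · 1 / (1 + exp(−a(θ − b)))
P(Farrukh) = 0.6639  [exponent 0.4248]
P(Chioma) = 0.2007  [exponent -2.7576]
Difference = 0.6639 − 0.2007 = 0.4632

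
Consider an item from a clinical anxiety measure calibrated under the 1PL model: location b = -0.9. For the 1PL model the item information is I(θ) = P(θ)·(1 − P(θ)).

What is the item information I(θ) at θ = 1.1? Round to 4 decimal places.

P = 1/(1+e^{-2.0000}) = 0.8808
P(1−P) = 0.8808 × 0.1192 = 0.1050
I = P(1−P) = 0.10499

0.1050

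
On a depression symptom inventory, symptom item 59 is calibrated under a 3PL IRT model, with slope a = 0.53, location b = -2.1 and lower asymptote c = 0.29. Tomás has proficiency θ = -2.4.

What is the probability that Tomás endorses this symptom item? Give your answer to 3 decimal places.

P(θ) = c + (1 − c) · 1 / (1 + exp(−a(θ − b)))
Exponent: 0.53 × (-2.4 − (-2.1)) = -0.1590
1/(1 + e^{0.1590}) = 0.4603
P = 0.29 + 0.71 × 0.4603 = 0.6168

0.617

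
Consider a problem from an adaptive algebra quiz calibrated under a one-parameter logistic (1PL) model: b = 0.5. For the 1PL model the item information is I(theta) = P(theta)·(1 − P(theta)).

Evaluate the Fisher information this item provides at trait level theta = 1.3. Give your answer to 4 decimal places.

P = 1/(1+e^{-0.8000}) = 0.6900
P(1−P) = 0.6900 × 0.3100 = 0.2139
I = P(1−P) = 0.21391

0.2139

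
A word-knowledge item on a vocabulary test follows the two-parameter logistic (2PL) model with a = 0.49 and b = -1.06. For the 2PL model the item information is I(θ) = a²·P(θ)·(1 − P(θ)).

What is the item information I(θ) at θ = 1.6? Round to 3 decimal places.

P = 1/(1+e^{-1.3034}) = 0.7864
P(1−P) = 0.7864 × 0.2136 = 0.1680
I = a² × P(1−P) = 0.49² × 0.1680 = 0.04033

0.040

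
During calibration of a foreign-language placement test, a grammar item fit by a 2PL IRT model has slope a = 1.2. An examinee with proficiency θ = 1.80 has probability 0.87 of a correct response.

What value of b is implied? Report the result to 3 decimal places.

0.216

P(θ) = 1 / (1 + exp(−a(θ − b)))
logit(0.87) = ln(0.87/0.13) = 1.9010
b = θ − logit/(a) = 1.80 − 1.9010/1.2000 = 0.2159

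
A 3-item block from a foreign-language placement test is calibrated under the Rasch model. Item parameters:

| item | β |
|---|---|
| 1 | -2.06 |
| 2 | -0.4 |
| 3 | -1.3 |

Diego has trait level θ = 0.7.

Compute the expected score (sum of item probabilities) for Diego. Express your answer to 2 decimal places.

2.57

P(θ) = 1 / (1 + exp(−(θ − β)))
P_1 = 1/(1+e^{-2.7600}) = 0.9405
P_2 = 1/(1+e^{-1.1000}) = 0.7503
P_3 = 1/(1+e^{-2.0000}) = 0.8808
E[score] = 0.9405 + 0.7503 + 0.8808 = 2.5715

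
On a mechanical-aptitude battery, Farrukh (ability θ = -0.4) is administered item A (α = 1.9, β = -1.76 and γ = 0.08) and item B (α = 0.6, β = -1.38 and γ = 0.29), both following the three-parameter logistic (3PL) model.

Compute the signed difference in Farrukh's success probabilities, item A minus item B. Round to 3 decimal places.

P(θ) = γ + (1 − γ) · 1 / (1 + exp(−α(θ − β)))
P_A = 0.9354
P_B = 0.7465
P_A − P_B = 0.1890

0.189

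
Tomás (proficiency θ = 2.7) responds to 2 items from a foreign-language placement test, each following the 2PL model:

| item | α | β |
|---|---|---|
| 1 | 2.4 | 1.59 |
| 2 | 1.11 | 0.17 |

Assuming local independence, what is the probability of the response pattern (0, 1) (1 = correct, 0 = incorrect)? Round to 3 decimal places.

0.061

P(θ) = 1 / (1 + exp(−α(θ − β)))
P_1 = 1/(1+e^{-2.6640}) = 0.9349
P_2 = 1/(1+e^{-2.8083}) = 0.9431
L = (1−P_1) × P_2 = 0.0651 × 0.9431 = 0.06143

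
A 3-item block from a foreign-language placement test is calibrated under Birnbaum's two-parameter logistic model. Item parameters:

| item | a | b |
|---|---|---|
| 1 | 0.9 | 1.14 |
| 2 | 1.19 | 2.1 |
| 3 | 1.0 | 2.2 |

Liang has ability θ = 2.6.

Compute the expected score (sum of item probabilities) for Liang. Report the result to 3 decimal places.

P(θ) = 1 / (1 + exp(−a(θ − b)))
P_1 = 1/(1+e^{-1.3140}) = 0.7882
P_2 = 1/(1+e^{-0.5950}) = 0.6445
P_3 = 1/(1+e^{-0.4000}) = 0.5987
E[score] = 0.7882 + 0.6445 + 0.5987 = 2.0314

2.031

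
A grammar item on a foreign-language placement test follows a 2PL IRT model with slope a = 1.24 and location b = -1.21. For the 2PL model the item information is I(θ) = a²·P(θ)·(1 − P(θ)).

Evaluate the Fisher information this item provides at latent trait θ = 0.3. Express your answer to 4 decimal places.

P = 1/(1+e^{-1.8724}) = 0.8667
P(1−P) = 0.8667 × 0.1333 = 0.1155
I = a² × P(1−P) = 1.24² × 0.1155 = 0.17760

0.1776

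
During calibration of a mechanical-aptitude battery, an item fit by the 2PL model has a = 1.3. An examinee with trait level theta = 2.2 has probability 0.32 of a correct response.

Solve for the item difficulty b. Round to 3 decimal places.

P(theta) = 1 / (1 + exp(−a(theta − b)))
logit(0.32) = ln(0.32/0.68) = -0.7538
b = theta − logit/(a) = 2.2 − (-0.7538)/1.3000 = 2.7798

2.780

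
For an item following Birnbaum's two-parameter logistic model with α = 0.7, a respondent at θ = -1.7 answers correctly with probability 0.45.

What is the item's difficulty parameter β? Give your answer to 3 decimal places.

-1.413

P(θ) = 1 / (1 + exp(−α(θ − β)))
logit(0.45) = ln(0.45/0.55) = -0.2007
β = θ − logit/(α) = -1.7 − (-0.2007)/0.7000 = -1.4133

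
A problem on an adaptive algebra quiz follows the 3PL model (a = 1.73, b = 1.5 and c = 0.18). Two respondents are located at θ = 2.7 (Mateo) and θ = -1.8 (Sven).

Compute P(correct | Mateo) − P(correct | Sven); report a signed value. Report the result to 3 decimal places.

0.726

P(θ) = c + (1 − c) · 1 / (1 + exp(−a(θ − b)))
P(Mateo) = 0.9086  [exponent 2.0760]
P(Sven) = 0.1827  [exponent -5.7090]
Difference = 0.9086 − 0.1827 = 0.7259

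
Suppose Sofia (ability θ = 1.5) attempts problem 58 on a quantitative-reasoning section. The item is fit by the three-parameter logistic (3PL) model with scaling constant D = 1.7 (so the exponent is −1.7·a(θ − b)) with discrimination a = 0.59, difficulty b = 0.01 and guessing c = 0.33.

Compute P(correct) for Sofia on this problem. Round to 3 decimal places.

P(θ) = c + (1 − c) · 1 / (1 + exp(−D·a(θ − b)))
Exponent: 1.7 × 0.59 × (1.5 − 0.01) = 1.4945
1/(1 + e^{-1.4945}) = 0.8167
P = 0.33 + 0.67 × 0.8167 = 0.8772

0.877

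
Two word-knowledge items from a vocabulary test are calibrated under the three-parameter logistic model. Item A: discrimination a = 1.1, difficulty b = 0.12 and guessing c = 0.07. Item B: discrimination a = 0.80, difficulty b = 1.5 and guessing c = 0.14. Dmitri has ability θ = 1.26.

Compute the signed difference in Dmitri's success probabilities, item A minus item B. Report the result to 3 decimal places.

P(θ) = c + (1 − c) · 1 / (1 + exp(−a(θ − b)))
P_A = 0.7935
P_B = 0.5288
P_A − P_B = 0.2647

0.265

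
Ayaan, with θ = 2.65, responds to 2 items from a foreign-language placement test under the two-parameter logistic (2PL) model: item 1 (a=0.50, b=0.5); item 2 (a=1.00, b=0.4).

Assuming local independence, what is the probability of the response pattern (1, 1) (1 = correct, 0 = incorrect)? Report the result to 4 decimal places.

P(θ) = 1 / (1 + exp(−a(θ − b)))
P_1 = 1/(1+e^{-1.0750}) = 0.7455
P_2 = 1/(1+e^{-2.2500}) = 0.9047
L = P_1 × P_2 = 0.7455 × 0.9047 = 0.67446

0.6745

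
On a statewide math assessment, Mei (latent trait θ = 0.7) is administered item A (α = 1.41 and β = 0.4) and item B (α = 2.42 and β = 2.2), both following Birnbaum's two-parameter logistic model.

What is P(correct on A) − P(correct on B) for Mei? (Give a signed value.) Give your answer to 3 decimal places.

P(θ) = 1 / (1 + exp(−α(θ − β)))
P_A = 0.6042
P_B = 0.0258
P_A − P_B = 0.5784

0.578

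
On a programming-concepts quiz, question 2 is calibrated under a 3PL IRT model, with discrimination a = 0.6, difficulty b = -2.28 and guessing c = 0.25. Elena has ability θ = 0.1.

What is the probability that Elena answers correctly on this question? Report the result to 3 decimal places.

0.855

P(θ) = c + (1 − c) · 1 / (1 + exp(−a(θ − b)))
Exponent: 0.6 × (0.1 − (-2.28)) = 1.4280
1/(1 + e^{-1.4280}) = 0.8066
P = 0.25 + 0.75 × 0.8066 = 0.8549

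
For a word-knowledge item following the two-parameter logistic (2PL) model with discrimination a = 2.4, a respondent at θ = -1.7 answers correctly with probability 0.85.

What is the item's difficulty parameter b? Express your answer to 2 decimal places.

-2.42

P(θ) = 1 / (1 + exp(−a(θ − b)))
logit(0.85) = ln(0.85/0.15) = 1.7346
b = θ − logit/(a) = -1.7 − 1.7346/2.4000 = -2.4228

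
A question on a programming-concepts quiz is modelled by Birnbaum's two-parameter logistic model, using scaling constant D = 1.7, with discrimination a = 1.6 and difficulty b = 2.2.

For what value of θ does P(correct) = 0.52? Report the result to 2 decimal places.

P(θ) = 1 / (1 + exp(−D·a(θ − b)))
logit = ln(0.5200/0.4800) = 0.0800
θ = b + logit/(1.7·a) = 2.2 + 0.0800/2.7200 = 2.2294

2.23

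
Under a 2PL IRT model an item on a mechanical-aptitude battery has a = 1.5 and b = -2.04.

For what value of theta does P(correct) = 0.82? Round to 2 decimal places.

P(theta) = 1 / (1 + exp(−a(theta − b)))
logit = ln(0.8200/0.1800) = 1.5163
theta = b + logit/(a) = -2.04 + 1.5163/1.5000 = -1.0291

-1.03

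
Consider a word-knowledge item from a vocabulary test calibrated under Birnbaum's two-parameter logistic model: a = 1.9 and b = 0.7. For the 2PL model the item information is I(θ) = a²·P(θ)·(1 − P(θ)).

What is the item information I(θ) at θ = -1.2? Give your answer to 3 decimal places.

0.093

P = 1/(1+e^{3.6100}) = 0.0263
P(1−P) = 0.0263 × 0.9737 = 0.0256
I = a² × P(1−P) = 1.9² × 0.0256 = 0.09258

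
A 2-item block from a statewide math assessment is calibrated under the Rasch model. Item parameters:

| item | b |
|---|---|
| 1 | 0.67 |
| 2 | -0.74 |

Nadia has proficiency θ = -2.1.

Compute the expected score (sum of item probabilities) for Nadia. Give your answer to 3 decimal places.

0.263

P(θ) = 1 / (1 + exp(−(θ − b)))
P_1 = 1/(1+e^{2.7700}) = 0.0590
P_2 = 1/(1+e^{1.3600}) = 0.2042
E[score] = 0.0590 + 0.2042 = 0.2632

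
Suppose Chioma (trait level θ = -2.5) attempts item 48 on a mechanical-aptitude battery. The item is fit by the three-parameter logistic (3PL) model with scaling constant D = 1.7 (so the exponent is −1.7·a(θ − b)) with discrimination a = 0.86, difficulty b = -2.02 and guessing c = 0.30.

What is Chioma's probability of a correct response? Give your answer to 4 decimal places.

0.5320

P(θ) = c + (1 − c) · 1 / (1 + exp(−D·a(θ − b)))
Exponent: 1.7 × 0.86 × (-2.5 − (-2.02)) = -0.7018
1/(1 + e^{0.7018}) = 0.3314
P = 0.30 + 0.70 × 0.3314 = 0.5320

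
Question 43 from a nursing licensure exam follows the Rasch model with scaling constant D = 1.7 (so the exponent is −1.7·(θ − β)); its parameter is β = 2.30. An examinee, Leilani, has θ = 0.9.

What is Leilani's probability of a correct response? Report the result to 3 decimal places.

0.085

P(θ) = 1 / (1 + exp(−D·(θ − β)))
Exponent: 1.7 × (0.9 − 2.30) = -2.3800
1/(1 + e^{2.3800}) = 0.0847
P = 0.0847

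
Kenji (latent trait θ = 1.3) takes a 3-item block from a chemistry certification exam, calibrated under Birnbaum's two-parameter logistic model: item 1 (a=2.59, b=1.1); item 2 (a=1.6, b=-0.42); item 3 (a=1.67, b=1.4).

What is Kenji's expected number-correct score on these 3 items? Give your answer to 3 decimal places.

2.025

P(θ) = 1 / (1 + exp(−a(θ − b)))
P_1 = 1/(1+e^{-0.5180}) = 0.6267
P_2 = 1/(1+e^{-2.7520}) = 0.9400
P_3 = 1/(1+e^{0.1670}) = 0.4583
E[score] = 0.6267 + 0.9400 + 0.4583 = 2.0251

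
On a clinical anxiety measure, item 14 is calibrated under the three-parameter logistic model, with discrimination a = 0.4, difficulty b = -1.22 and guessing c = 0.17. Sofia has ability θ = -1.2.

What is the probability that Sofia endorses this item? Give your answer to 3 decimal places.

0.587

P(θ) = c + (1 − c) · 1 / (1 + exp(−a(θ − b)))
Exponent: 0.4 × (-1.2 − (-1.22)) = 0.0080
1/(1 + e^{-0.0080}) = 0.5020
P = 0.17 + 0.83 × 0.5020 = 0.5867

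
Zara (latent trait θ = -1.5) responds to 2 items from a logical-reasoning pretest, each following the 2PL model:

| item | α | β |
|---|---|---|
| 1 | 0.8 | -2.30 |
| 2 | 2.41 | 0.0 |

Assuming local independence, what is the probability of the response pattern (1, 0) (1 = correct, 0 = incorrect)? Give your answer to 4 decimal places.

P(θ) = 1 / (1 + exp(−α(θ − β)))
P_1 = 1/(1+e^{-0.6400}) = 0.6548
P_2 = 1/(1+e^{3.6150}) = 0.0262
L = P_1 × (1−P_2) = 0.6548 × 0.9738 = 0.63759

0.6376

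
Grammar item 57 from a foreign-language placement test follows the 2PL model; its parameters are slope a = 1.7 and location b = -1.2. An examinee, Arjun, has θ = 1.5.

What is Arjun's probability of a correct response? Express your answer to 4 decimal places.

0.9899

P(θ) = 1 / (1 + exp(−a(θ − b)))
Exponent: 1.7 × (1.5 − (-1.2)) = 4.5900
1/(1 + e^{-4.5900}) = 0.9899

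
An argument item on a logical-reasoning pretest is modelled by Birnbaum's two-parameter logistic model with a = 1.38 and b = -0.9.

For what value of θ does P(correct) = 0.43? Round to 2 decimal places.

P(θ) = 1 / (1 + exp(−a(θ − b)))
logit = ln(0.4300/0.5700) = -0.2819
θ = b + logit/(a) = -0.9 + (-0.2819)/1.3800 = -1.1042

-1.10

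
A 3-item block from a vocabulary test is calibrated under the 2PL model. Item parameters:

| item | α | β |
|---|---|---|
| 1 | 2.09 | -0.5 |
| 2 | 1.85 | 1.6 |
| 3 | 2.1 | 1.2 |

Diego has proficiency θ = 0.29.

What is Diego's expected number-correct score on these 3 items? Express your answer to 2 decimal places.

1.05

P(θ) = 1 / (1 + exp(−α(θ − β)))
P_1 = 1/(1+e^{-1.6511}) = 0.8390
P_2 = 1/(1+e^{2.4235}) = 0.0814
P_3 = 1/(1+e^{1.9110}) = 0.1289
E[score] = 0.8390 + 0.0814 + 0.1289 = 1.0493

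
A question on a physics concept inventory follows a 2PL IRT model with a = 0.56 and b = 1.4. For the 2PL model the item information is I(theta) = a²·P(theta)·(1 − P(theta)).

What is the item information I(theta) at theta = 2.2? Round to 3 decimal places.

0.075

P = 1/(1+e^{-0.4480}) = 0.6102
P(1−P) = 0.6102 × 0.3898 = 0.2379
I = a² × P(1−P) = 0.56² × 0.2379 = 0.07459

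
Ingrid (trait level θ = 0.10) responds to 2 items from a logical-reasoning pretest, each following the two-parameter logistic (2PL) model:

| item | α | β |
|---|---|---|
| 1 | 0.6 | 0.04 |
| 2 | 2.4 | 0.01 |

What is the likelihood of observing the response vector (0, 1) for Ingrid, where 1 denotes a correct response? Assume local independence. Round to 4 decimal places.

0.2719

P(θ) = 1 / (1 + exp(−α(θ − β)))
P_1 = 1/(1+e^{-0.0360}) = 0.5090
P_2 = 1/(1+e^{-0.2160}) = 0.5538
L = (1−P_1) × P_2 = 0.4910 × 0.5538 = 0.27191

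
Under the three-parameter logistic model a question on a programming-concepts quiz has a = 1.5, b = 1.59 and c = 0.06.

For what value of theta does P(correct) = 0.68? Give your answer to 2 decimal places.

P(theta) = c + (1 − c) · 1 / (1 + exp(−a(theta − b)))
Remove guessing floor: (0.68 − 0.06)/(1 − 0.06) = 0.6596
logit = ln(0.6596/0.3404) = 0.6614
theta = b + logit/(a) = 1.59 + 0.6614/1.5000 = 2.0309

2.03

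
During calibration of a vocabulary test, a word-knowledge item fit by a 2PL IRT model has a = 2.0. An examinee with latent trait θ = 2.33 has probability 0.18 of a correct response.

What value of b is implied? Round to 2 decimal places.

P(θ) = 1 / (1 + exp(−a(θ − b)))
logit(0.18) = ln(0.18/0.82) = -1.5163
b = θ − logit/(a) = 2.33 − (-1.5163)/2.0000 = 3.0882

3.09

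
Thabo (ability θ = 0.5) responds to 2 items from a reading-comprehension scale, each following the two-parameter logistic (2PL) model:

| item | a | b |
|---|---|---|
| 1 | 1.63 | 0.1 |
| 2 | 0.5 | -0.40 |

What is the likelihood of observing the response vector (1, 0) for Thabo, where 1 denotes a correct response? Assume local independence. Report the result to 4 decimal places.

0.2560

P(θ) = 1 / (1 + exp(−a(θ − b)))
P_1 = 1/(1+e^{-0.6520}) = 0.6575
P_2 = 1/(1+e^{-0.4500}) = 0.6106
L = P_1 × (1−P_2) = 0.6575 × 0.3894 = 0.25599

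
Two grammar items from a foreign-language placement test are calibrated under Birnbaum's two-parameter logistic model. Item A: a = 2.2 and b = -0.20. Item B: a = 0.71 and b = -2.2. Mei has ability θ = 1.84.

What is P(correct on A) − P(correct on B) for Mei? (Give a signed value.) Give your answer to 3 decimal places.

P(θ) = 1 / (1 + exp(−a(θ − b)))
P_A = 0.9889
P_B = 0.9463
P_A − P_B = 0.0426

0.043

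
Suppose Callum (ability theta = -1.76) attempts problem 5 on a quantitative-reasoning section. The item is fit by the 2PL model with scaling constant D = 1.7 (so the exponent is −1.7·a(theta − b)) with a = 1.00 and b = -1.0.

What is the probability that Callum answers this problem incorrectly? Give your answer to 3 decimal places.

0.784

P(theta) = 1 / (1 + exp(−D·a(theta − b)))
Exponent: 1.7 × 1.00 × (-1.76 − (-1.0)) = -1.2920
1/(1 + e^{1.2920}) = 0.2155
P = 0.2155
P(incorrect) = 1 − 0.2155 = 0.7845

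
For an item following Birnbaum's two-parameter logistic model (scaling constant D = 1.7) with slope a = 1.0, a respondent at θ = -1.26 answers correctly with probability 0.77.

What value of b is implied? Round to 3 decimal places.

-1.971

P(θ) = 1 / (1 + exp(−D·a(θ − b)))
logit(0.77) = ln(0.77/0.23) = 1.2083
b = θ − logit/(1.7·a) = -1.26 − 1.2083/1.7000 = -1.9708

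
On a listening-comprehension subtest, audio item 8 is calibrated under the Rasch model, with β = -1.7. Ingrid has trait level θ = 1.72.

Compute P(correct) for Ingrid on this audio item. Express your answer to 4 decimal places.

0.9683

P(θ) = 1 / (1 + exp(−(θ − β)))
Exponent: (1.72 − (-1.7)) = 3.4200
1/(1 + e^{-3.4200}) = 0.9683
P = 0.9683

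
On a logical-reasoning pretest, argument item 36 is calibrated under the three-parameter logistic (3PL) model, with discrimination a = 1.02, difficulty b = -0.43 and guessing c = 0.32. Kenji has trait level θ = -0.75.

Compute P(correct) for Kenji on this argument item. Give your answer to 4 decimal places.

0.6050

P(θ) = c + (1 − c) · 1 / (1 + exp(−a(θ − b)))
Exponent: 1.02 × (-0.75 − (-0.43)) = -0.3264
1/(1 + e^{0.3264}) = 0.4191
P = 0.32 + 0.68 × 0.4191 = 0.6050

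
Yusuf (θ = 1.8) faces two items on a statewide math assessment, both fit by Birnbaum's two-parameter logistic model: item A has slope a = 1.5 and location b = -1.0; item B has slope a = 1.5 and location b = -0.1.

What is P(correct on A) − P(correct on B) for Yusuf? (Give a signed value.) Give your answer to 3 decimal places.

P(θ) = 1 / (1 + exp(−a(θ − b)))
P_A = 0.9852
P_B = 0.9453
P_A − P_B = 0.0399

0.040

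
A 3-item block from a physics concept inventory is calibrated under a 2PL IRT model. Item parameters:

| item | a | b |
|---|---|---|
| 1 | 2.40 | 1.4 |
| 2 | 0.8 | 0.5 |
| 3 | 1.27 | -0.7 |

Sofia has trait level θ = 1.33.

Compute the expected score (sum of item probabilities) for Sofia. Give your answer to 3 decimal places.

2.048

P(θ) = 1 / (1 + exp(−a(θ − b)))
P_1 = 1/(1+e^{0.1680}) = 0.4581
P_2 = 1/(1+e^{-0.6640}) = 0.6602
P_3 = 1/(1+e^{-2.5781}) = 0.9294
E[score] = 0.4581 + 0.6602 + 0.9294 = 2.0477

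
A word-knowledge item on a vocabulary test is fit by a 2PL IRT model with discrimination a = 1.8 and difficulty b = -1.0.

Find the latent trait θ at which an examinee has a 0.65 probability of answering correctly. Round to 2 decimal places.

-0.66

P(θ) = 1 / (1 + exp(−a(θ − b)))
logit = ln(0.6500/0.3500) = 0.6190
θ = b + logit/(a) = -1.0 + 0.6190/1.8000 = -0.6561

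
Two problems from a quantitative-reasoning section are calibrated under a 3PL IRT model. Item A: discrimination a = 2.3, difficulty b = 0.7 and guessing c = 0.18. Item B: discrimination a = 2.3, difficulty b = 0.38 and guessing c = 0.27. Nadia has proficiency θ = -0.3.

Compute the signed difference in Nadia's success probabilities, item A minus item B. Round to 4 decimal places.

-0.1416

P(θ) = c + (1 − c) · 1 / (1 + exp(−a(θ − b)))
P_A = 0.2547
P_B = 0.3963
P_A − P_B = -0.1416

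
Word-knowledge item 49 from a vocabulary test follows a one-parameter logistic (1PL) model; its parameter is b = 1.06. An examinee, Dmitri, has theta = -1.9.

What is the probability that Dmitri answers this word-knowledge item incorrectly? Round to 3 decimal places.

0.951

P(theta) = 1 / (1 + exp(−(theta − b)))
Exponent: (-1.9 − 1.06) = -2.9600
1/(1 + e^{2.9600}) = 0.0493
P = 0.0493
P(incorrect) = 1 − 0.0493 = 0.9507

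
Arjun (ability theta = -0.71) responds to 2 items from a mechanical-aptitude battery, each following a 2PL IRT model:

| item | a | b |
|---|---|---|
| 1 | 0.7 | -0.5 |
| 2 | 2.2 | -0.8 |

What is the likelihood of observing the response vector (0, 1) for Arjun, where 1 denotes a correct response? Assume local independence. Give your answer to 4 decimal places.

0.2948

P(theta) = 1 / (1 + exp(−a(theta − b)))
P_1 = 1/(1+e^{0.1470}) = 0.4633
P_2 = 1/(1+e^{-0.1980}) = 0.5493
L = (1−P_1) × P_2 = 0.5367 × 0.5493 = 0.29482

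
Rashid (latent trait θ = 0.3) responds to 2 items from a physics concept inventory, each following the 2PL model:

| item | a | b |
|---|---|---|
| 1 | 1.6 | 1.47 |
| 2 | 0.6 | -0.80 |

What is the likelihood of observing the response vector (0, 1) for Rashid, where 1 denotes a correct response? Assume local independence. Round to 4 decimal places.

P(θ) = 1 / (1 + exp(−a(θ − b)))
P_1 = 1/(1+e^{1.8720}) = 0.1333
P_2 = 1/(1+e^{-0.6600}) = 0.6593
L = (1−P_1) × P_2 = 0.8667 × 0.6593 = 0.57137

0.5714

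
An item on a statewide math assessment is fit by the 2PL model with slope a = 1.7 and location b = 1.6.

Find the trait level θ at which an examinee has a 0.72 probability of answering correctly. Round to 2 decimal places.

2.16

P(θ) = 1 / (1 + exp(−a(θ − b)))
logit = ln(0.7200/0.2800) = 0.9445
θ = b + logit/(a) = 1.6 + 0.9445/1.7000 = 2.1556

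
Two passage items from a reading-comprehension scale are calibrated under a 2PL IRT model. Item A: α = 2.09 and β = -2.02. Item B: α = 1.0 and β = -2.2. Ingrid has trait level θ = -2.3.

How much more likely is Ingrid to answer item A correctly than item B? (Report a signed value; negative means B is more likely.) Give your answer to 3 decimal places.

-0.117

P(θ) = 1 / (1 + exp(−α(θ − β)))
P_A = 0.3577
P_B = 0.4750
P_A − P_B = -0.1173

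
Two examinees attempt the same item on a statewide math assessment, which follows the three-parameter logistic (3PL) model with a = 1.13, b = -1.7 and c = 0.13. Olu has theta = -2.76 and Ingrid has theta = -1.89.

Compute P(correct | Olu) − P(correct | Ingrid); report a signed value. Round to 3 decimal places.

P(theta) = c + (1 − c) · 1 / (1 + exp(−a(theta − b)))
P(Olu) = 0.3317  [exponent -1.1978]
P(Ingrid) = 0.5185  [exponent -0.2147]
Difference = 0.3317 − 0.5185 = -0.1868

-0.187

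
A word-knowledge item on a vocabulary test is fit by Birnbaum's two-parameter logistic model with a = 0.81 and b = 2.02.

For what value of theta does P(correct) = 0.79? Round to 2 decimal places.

P(theta) = 1 / (1 + exp(−a(theta − b)))
logit = ln(0.7900/0.2100) = 1.3249
theta = b + logit/(a) = 2.02 + 1.3249/0.8100 = 3.6557

3.66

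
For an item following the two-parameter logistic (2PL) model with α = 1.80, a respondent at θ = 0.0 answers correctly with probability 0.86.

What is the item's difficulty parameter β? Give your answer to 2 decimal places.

-1.01

P(θ) = 1 / (1 + exp(−α(θ − β)))
logit(0.86) = ln(0.86/0.14) = 1.8153
β = θ − logit/(α) = 0.0 − 1.8153/1.8000 = -1.0085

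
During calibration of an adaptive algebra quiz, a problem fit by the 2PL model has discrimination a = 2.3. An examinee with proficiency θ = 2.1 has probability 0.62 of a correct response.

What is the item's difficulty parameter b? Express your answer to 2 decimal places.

P(θ) = 1 / (1 + exp(−a(θ − b)))
logit(0.62) = ln(0.62/0.38) = 0.4895
b = θ − logit/(a) = 2.1 − 0.4895/2.3000 = 1.8872

1.89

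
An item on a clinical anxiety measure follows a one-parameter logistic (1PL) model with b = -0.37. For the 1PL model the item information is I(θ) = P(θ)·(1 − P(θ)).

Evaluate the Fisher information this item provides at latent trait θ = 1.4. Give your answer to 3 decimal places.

0.124

P = 1/(1+e^{-1.7700}) = 0.8545
P(1−P) = 0.8545 × 0.1455 = 0.1244
I = P(1−P) = 0.12436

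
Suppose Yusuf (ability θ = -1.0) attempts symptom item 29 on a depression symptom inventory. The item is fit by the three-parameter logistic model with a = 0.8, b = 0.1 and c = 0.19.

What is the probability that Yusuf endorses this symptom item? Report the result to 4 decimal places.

0.4275

P(θ) = c + (1 − c) · 1 / (1 + exp(−a(θ − b)))
Exponent: 0.8 × (-1.0 − 0.1) = -0.8800
1/(1 + e^{0.8800}) = 0.2932
P = 0.19 + 0.81 × 0.2932 = 0.4275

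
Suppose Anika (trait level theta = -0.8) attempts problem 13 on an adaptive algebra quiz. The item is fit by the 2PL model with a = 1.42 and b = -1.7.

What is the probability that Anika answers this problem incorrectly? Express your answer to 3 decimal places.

P(theta) = 1 / (1 + exp(−a(theta − b)))
Exponent: 1.42 × (-0.8 − (-1.7)) = 1.2780
1/(1 + e^{-1.2780}) = 0.7821
P(incorrect) = 1 − 0.7821 = 0.2179

0.218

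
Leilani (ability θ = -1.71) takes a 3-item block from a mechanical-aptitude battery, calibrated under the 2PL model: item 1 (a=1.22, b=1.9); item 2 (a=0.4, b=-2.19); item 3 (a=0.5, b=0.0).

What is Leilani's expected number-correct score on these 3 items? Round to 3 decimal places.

0.858

P(θ) = 1 / (1 + exp(−a(θ − b)))
P_1 = 1/(1+e^{4.4042}) = 0.0121
P_2 = 1/(1+e^{-0.1920}) = 0.5479
P_3 = 1/(1+e^{0.8550}) = 0.2984
E[score] = 0.0121 + 0.5479 + 0.2984 = 0.8583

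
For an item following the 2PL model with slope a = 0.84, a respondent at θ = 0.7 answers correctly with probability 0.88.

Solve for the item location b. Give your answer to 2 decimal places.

P(θ) = 1 / (1 + exp(−a(θ − b)))
logit(0.88) = ln(0.88/0.12) = 1.9924
b = θ − logit/(a) = 0.7 − 1.9924/0.8400 = -1.6719

-1.67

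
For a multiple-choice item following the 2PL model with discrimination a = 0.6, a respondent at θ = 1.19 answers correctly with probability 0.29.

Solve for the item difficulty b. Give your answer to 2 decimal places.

2.68

P(θ) = 1 / (1 + exp(−a(θ − b)))
logit(0.29) = ln(0.29/0.71) = -0.8954
b = θ − logit/(a) = 1.19 − (-0.8954)/0.6000 = 2.6823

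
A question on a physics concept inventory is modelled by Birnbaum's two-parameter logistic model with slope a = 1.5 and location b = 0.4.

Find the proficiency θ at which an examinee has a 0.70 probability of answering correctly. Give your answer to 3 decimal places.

0.965

P(θ) = 1 / (1 + exp(−a(θ − b)))
logit = ln(0.7000/0.3000) = 0.8473
θ = b + logit/(a) = 0.4 + 0.8473/1.5000 = 0.9649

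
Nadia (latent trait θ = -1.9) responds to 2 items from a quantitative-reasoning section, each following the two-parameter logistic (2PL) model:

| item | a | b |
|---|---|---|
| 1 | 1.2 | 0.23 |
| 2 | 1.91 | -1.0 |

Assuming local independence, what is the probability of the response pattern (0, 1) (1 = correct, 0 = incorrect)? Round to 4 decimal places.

0.1411

P(θ) = 1 / (1 + exp(−a(θ − b)))
P_1 = 1/(1+e^{2.5560}) = 0.0720
P_2 = 1/(1+e^{1.7190}) = 0.1520
L = (1−P_1) × P_2 = 0.9280 × 0.1520 = 0.14105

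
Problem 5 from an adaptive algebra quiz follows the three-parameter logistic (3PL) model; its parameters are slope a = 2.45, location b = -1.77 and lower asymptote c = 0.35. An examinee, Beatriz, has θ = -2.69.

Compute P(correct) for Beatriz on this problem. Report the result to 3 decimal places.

P(θ) = c + (1 − c) · 1 / (1 + exp(−a(θ − b)))
Exponent: 2.45 × (-2.69 − (-1.77)) = -2.2540
1/(1 + e^{2.2540}) = 0.0950
P = 0.35 + 0.65 × 0.0950 = 0.4118

0.412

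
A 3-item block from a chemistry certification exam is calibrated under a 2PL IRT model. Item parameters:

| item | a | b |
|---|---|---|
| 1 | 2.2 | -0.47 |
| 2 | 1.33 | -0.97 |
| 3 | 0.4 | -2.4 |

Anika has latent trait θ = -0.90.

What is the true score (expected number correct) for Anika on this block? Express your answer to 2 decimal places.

1.45

P(θ) = 1 / (1 + exp(−a(θ − b)))
P_1 = 1/(1+e^{0.9460}) = 0.2797
P_2 = 1/(1+e^{-0.0931}) = 0.5233
P_3 = 1/(1+e^{-0.6000}) = 0.6457
E[score] = 0.2797 + 0.5233 + 0.6457 = 1.4486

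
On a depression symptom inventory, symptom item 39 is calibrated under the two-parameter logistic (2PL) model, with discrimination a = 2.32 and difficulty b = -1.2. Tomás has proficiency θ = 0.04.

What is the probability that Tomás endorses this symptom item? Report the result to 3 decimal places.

0.947

P(θ) = 1 / (1 + exp(−a(θ − b)))
Exponent: 2.32 × (0.04 − (-1.2)) = 2.8768
1/(1 + e^{-2.8768}) = 0.9467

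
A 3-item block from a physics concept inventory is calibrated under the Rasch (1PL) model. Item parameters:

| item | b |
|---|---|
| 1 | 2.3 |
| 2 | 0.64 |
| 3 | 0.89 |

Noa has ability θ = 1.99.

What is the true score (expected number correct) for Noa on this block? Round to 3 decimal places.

1.968

P(θ) = 1 / (1 + exp(−(θ − b)))
P_1 = 1/(1+e^{0.3100}) = 0.4231
P_2 = 1/(1+e^{-1.3500}) = 0.7941
P_3 = 1/(1+e^{-1.1000}) = 0.7503
E[score] = 0.4231 + 0.7941 + 0.7503 = 1.9675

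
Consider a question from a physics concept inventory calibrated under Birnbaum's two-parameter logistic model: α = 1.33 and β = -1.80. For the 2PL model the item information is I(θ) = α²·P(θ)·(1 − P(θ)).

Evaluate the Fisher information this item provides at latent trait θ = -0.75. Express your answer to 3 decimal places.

0.281

P = 1/(1+e^{-1.3965}) = 0.8016
P(1−P) = 0.8016 × 0.1984 = 0.1590
I = α² × P(1−P) = 1.33² × 0.1590 = 0.28129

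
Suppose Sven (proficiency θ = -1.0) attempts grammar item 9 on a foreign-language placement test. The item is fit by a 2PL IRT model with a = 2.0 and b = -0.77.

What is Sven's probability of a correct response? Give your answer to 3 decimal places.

0.387

P(θ) = 1 / (1 + exp(−a(θ − b)))
Exponent: 2.0 × (-1.0 − (-0.77)) = -0.4600
1/(1 + e^{0.4600}) = 0.3870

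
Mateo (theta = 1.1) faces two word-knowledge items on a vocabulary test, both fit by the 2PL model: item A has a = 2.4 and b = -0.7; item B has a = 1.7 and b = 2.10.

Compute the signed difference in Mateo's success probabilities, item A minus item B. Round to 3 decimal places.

P(theta) = 1 / (1 + exp(−a(theta − b)))
P_A = 0.9869
P_B = 0.1545
P_A − P_B = 0.8324

0.832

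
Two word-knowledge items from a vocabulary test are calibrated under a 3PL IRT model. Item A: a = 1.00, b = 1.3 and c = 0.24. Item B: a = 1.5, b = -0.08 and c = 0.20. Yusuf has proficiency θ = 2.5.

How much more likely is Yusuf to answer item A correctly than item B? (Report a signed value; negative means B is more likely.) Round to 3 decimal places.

-0.160

P(θ) = c + (1 − c) · 1 / (1 + exp(−a(θ − b)))
P_A = 0.8241
P_B = 0.9837
P_A − P_B = -0.1596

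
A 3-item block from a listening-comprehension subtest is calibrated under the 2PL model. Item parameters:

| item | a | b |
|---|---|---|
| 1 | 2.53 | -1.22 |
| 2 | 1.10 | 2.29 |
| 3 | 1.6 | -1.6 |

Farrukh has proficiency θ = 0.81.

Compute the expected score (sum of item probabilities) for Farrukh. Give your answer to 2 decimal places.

2.14

P(θ) = 1 / (1 + exp(−a(θ − b)))
P_1 = 1/(1+e^{-5.1359}) = 0.9942
P_2 = 1/(1+e^{1.6280}) = 0.1641
P_3 = 1/(1+e^{-3.8560}) = 0.9793
E[score] = 0.9942 + 0.1641 + 0.9793 = 2.1375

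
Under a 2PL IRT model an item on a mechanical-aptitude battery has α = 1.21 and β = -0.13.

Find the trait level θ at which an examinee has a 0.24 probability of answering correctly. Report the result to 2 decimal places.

-1.08

P(θ) = 1 / (1 + exp(−α(θ − β)))
logit = ln(0.2400/0.7600) = -1.1527
θ = β + logit/(α) = -0.13 + (-1.1527)/1.2100 = -1.0826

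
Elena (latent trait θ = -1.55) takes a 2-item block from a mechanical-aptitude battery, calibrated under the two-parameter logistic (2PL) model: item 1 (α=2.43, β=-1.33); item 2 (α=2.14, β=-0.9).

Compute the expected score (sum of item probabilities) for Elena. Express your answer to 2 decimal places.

P(θ) = 1 / (1 + exp(−α(θ − β)))
P_1 = 1/(1+e^{0.5346}) = 0.3694
P_2 = 1/(1+e^{1.3910}) = 0.1992
E[score] = 0.3694 + 0.1992 = 0.5687

0.57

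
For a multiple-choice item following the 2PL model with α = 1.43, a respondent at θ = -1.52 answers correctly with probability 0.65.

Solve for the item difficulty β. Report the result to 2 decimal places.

P(θ) = 1 / (1 + exp(−α(θ − β)))
logit(0.65) = ln(0.65/0.35) = 0.6190
β = θ − logit/(α) = -1.52 − 0.6190/1.4300 = -1.9529

-1.95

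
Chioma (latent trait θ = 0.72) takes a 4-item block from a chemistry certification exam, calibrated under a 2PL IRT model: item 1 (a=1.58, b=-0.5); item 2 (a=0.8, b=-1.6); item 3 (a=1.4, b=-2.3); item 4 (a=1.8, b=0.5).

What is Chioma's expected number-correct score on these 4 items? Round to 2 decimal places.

P(θ) = 1 / (1 + exp(−a(θ − b)))
P_1 = 1/(1+e^{-1.9276}) = 0.8730
P_2 = 1/(1+e^{-1.8560}) = 0.8648
P_3 = 1/(1+e^{-4.2280}) = 0.9856
P_4 = 1/(1+e^{-0.3960}) = 0.5977
E[score] = 0.8730 + 0.8648 + 0.9856 + 0.5977 = 3.3212

3.32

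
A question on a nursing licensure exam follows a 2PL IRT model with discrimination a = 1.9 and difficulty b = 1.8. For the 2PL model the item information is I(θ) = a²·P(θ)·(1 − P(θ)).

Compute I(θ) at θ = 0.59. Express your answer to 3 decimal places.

P = 1/(1+e^{2.2990}) = 0.0912
P(1−P) = 0.0912 × 0.9088 = 0.0829
I = a² × P(1−P) = 1.9² × 0.0829 = 0.29922

0.299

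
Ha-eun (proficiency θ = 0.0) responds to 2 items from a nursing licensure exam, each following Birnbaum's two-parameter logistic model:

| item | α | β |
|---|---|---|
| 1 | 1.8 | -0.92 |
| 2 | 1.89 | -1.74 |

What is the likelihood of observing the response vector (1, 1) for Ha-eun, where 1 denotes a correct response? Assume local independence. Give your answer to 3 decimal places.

0.810

P(θ) = 1 / (1 + exp(−α(θ − β)))
P_1 = 1/(1+e^{-1.6560}) = 0.8397
P_2 = 1/(1+e^{-3.2886}) = 0.9640
L = P_1 × P_2 = 0.8397 × 0.9640 = 0.80950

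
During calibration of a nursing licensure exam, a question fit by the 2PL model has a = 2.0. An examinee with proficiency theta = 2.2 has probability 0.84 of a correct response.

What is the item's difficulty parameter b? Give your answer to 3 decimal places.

P(theta) = 1 / (1 + exp(−a(theta − b)))
logit(0.84) = ln(0.84/0.16) = 1.6582
b = theta − logit/(a) = 2.2 − 1.6582/2.0000 = 1.3709

1.371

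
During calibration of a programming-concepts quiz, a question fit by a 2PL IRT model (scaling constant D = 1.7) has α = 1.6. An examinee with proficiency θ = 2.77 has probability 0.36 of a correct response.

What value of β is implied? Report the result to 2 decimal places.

P(θ) = 1 / (1 + exp(−D·α(θ − β)))
logit(0.36) = ln(0.36/0.64) = -0.5754
β = θ − logit/(1.7·α) = 2.77 − (-0.5754)/2.7200 = 2.9815

2.98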